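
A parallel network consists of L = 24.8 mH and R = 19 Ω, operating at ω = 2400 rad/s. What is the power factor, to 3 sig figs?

X_L = ωL = 59.5 Ω
Parallel: admittances add. Y = 1/R + 1/(jωL)
Y = (0.0526 − j0.0168) S
|Y| = 0.0552 S → |Z| = 1/|Y| = 18.1 Ω, ∠Z = −∠Y = 17.7°
cos φ = cos(17.7°) = 0.953

0.953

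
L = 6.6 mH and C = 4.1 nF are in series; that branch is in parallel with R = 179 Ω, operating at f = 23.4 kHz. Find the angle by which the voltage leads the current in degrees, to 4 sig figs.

-14.57°

ω = 2πf = 147000 rad/s
X_L = ωL = 970.4 Ω
X_C = 1/(ωC) = 1659 Ω
Branch 1: Z₁ = R = 179.0 Ω
Branch 2 (series LC): Z₂ = j(X_L − X_C) = −j688.5 Ω
Parallel: Z = Z₁Z₂/(Z₁+Z₂), |Z| = 173.2 Ω, ∠Z = -14.57°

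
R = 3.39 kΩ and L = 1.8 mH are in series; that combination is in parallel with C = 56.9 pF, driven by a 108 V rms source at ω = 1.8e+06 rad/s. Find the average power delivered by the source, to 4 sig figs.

X_L = ωL = 3240 Ω
X_C = 1/(ωC) = 9764 Ω
Branch 1 (R+jX_L): Z₁ = 3390 + j3240 Ω, |Z₁| = 4689 Ω
Branch 2 (−jX_C): Z₂ = −j9764 Ω
Parallel: Z = Z₁Z₂/(Z₁+Z₂), |Z| = 6228 Ω, ∠Z = 16.25°
I = V/|Z| = 17.34 mA
P = VI cos φ = 108 × 0.01734 × cos(16.25°) = 1.798 W

1.798 W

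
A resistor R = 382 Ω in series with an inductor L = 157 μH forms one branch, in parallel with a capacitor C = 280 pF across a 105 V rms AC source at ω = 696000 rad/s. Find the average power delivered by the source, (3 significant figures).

26.7 W

X_L = ωL = 109 Ω
X_C = 1/(ωC) = 5130 Ω
Branch 1 (R+jX_L): Z₁ = 382 + j109 Ω, |Z₁| = 397 Ω
Branch 2 (−jX_C): Z₂ = −j5130 Ω
Parallel: Z = Z₁Z₂/(Z₁+Z₂), |Z| = 405 Ω, ∠Z = 11.6°
I = V/|Z| = 259 mA
P = VI cos φ = 105 × 0.259 × cos(11.6°) = 26.7 W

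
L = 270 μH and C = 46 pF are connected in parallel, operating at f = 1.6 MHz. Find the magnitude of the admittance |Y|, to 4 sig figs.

ω = 2πf = 1.005e+07 rad/s
X_L = ωL = 2714 Ω
X_C = 1/(ωC) = 2162 Ω
Parallel: admittances add. Y = 1/(jωL) + jωC
Y = (0 + j9.403e-05) S
|Y| = 9.403e-05 S → |Z| = 1/|Y| = 10640 Ω, ∠Z = −∠Y = -90.00°

94.03 μS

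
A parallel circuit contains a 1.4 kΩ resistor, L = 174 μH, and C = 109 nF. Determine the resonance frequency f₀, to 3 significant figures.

36.5 kHz

ω₀ = 1/√(LC) = 1/√(0.000174 × 1.09e-07) = 229600 rad/s
f₀ = ω₀/(2π) = 36.5 kHz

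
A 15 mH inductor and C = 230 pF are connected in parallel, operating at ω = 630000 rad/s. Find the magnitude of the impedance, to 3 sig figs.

X_L = ωL = 9450 Ω
X_C = 1/(ωC) = 6900 Ω
Parallel: admittances add. Y = 1/(jωL) + jωC
Y = (0 + j3.91e-05) S
|Y| = 3.91e-05 S → |Z| = 1/|Y| = 25600 Ω, ∠Z = −∠Y = -90.0°

25600 Ω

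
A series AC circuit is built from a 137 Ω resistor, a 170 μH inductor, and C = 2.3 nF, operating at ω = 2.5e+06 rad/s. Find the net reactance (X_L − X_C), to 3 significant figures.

251 Ω

X_L = ωL = 425 Ω
X_C = 1/(ωC) = 174 Ω
X = 425 − 174 = 251 Ω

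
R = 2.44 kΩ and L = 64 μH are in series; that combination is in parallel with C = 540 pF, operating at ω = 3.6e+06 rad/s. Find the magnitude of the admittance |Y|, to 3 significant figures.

1.95 mS

X_L = ωL = 230 Ω
X_C = 1/(ωC) = 514 Ω
Branch 1 (R+jX_L): Z₁ = 2440 + j230 Ω, |Z₁| = 2450 Ω
Branch 2 (−jX_C): Z₂ = −j514 Ω
Parallel: Z = Z₁Z₂/(Z₁+Z₂), |Z| = 513 Ω, ∠Z = -78.0°
|Y| = 1/|Z| = 1.95 mS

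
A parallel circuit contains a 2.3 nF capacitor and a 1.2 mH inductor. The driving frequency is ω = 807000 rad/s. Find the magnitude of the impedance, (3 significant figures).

1210 Ω

X_L = ωL = 968 Ω
X_C = 1/(ωC) = 539 Ω
Parallel: admittances add. Y = 1/(jωL) + jωC
Y = (0 + j0.000823) S
|Y| = 0.000823 S → |Z| = 1/|Y| = 1210 Ω, ∠Z = −∠Y = -90.0°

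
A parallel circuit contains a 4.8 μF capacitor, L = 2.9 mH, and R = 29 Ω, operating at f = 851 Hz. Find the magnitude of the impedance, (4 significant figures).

19.26 Ω

ω = 2πf = 5347 rad/s
X_L = ωL = 15.51 Ω
X_C = 1/(ωC) = 38.96 Ω
Parallel: admittances add. Y = 1/R + 1/(jωL) + jωC
Y = (0.03448 − j0.03882) S
|Y| = 0.05193 S → |Z| = 1/|Y| = 19.26 Ω, ∠Z = −∠Y = 48.39°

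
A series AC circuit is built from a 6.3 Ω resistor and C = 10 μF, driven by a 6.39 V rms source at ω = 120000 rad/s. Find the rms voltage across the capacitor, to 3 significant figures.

X_C = 1/(ωC) = 0.833 Ω
Z = 6.30 − j0.833 Ω
|Z| = √(6.30² + 0.833²) = 6.35 Ω
I = V/|Z| = 1.01 A
V_C = I·|Z_C| = 1.01 × 0.833 = 0.838 V

0.838 V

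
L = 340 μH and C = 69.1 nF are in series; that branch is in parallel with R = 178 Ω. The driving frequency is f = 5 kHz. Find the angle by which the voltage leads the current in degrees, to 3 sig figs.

ω = 2πf = 31420 rad/s
X_L = ωL = 10.7 Ω
X_C = 1/(ωC) = 461 Ω
Branch 1: Z₁ = R = 178 Ω
Branch 2 (series LC): Z₂ = j(X_L − X_C) = −j450 Ω
Parallel: Z = Z₁Z₂/(Z₁+Z₂), |Z| = 166 Ω, ∠Z = -21.6°

-21.6°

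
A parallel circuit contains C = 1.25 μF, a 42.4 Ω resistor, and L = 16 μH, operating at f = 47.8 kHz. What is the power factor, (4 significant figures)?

0.1396

ω = 2πf = 300300 rad/s
X_L = ωL = 4.805 Ω
X_C = 1/(ωC) = 2.664 Ω
Parallel: admittances add. Y = 1/R + 1/(jωL) + jωC
Y = (0.02358 + j0.1673) S
|Y| = 0.1690 S → |Z| = 1/|Y| = 5.918 Ω, ∠Z = −∠Y = -81.98°
cos φ = cos(-81.98°) = 0.1396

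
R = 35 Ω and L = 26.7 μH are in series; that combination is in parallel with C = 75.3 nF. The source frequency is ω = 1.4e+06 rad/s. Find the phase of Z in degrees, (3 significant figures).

X_L = ωL = 37.4 Ω
X_C = 1/(ωC) = 9.49 Ω
Branch 1 (R+jX_L): Z₁ = 35.0 + j37.4 Ω, |Z₁| = 51.2 Ω
Branch 2 (−jX_C): Z₂ = −j9.49 Ω
Parallel: Z = Z₁Z₂/(Z₁+Z₂), |Z| = 10.9 Ω, ∠Z = -81.7°

-81.7°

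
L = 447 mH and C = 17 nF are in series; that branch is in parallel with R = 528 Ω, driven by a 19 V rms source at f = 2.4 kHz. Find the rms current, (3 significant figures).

36.6 mA

ω = 2πf = 15080 rad/s
X_L = ωL = 6740 Ω
X_C = 1/(ωC) = 3900 Ω
Branch 1: Z₁ = R = 528 Ω
Branch 2 (series LC): Z₂ = j(X_L − X_C) = j2840 Ω
Parallel: Z = Z₁Z₂/(Z₁+Z₂), |Z| = 519 Ω, ∠Z = 10.5°
I = V/|Z| = 19/519 = 36.6 mA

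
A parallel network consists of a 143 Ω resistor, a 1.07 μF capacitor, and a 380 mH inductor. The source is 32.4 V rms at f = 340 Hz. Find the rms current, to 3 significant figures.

229 mA

ω = 2πf = 2136 rad/s
X_L = ωL = 812 Ω
X_C = 1/(ωC) = 437 Ω
Parallel: admittances add. Y = 1/R + 1/(jωL) + jωC
Y = (0.00699 + j0.00105) S
|Y| = 0.00707 S → |Z| = 1/|Y| = 141 Ω, ∠Z = −∠Y = -8.57°
I = V/|Z| = 32.4/141 = 229 mA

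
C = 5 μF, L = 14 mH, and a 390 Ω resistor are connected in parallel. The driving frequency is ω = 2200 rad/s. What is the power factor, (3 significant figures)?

0.119

X_L = ωL = 30.8 Ω
X_C = 1/(ωC) = 90.9 Ω
Parallel: admittances add. Y = 1/R + 1/(jωL) + jωC
Y = (0.00256 − j0.0215) S
|Y| = 0.0216 S → |Z| = 1/|Y| = 46.3 Ω, ∠Z = −∠Y = 83.2°
cos φ = cos(83.2°) = 0.119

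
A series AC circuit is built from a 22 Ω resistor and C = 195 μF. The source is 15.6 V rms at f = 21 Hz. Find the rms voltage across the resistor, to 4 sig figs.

7.685 V

ω = 2πf = 131.9 rad/s
X_C = 1/(ωC) = 38.87 Ω
Z = 22.00 − j38.87 Ω
|Z| = √(22.00² + 38.87²) = 44.66 Ω
I = V/|Z| = 349.3 mA
V_R = I·|Z_R| = 0.3493 × 22.00 = 7.685 V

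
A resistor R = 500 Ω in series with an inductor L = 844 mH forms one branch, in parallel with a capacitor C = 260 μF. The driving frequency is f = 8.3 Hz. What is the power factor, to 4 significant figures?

0.1467

ω = 2πf = 52.15 rad/s
X_L = ωL = 44.01 Ω
X_C = 1/(ωC) = 73.75 Ω
Branch 1 (R+jX_L): Z₁ = 500.0 + j44.01 Ω, |Z₁| = 501.9 Ω
Branch 2 (−jX_C): Z₂ = −j73.75 Ω
Parallel: Z = Z₁Z₂/(Z₁+Z₂), |Z| = 73.91 Ω, ∠Z = -81.57°
cos φ = cos(-81.57°) = 0.1467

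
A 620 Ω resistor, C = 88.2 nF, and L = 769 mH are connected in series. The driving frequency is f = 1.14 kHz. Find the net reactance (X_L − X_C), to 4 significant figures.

3925 Ω

ω = 2πf = 7163 rad/s
X_L = ωL = 5508 Ω
X_C = 1/(ωC) = 1583 Ω
X = 5508 − 1583 = 3925 Ω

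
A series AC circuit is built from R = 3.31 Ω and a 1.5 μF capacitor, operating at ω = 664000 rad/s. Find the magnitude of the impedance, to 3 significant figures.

X_C = 1/(ωC) = 1.00 Ω
Z = 3.31 − j1.00 Ω
|Z| = √(3.31² + 1.00²) = 3.46 Ω

3.46 Ω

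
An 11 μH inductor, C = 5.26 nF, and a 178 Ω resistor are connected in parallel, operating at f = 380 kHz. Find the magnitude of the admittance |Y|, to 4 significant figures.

26.13 mS

ω = 2πf = 2.388e+06 rad/s
X_L = ωL = 26.26 Ω
X_C = 1/(ωC) = 79.63 Ω
Parallel: admittances add. Y = 1/R + 1/(jωL) + jωC
Y = (0.005618 − j0.02552) S
|Y| = 0.02613 S → |Z| = 1/|Y| = 38.27 Ω, ∠Z = −∠Y = 77.58°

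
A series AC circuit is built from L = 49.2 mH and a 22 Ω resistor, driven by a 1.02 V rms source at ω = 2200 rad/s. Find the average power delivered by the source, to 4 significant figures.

1.876 mW

X_L = ωL = 108.2 Ω
Z = 22.00 + j108.2 Ω
|Z| = √(22.00² + 108.2²) = 110.5 Ω
∠Z = arctan(108.2/22.00) = 78.51°
I = V/|Z| = 9.235 mA
P = VI cos φ = 1.02 × 0.009235 × cos(78.51°) = 1.876 mW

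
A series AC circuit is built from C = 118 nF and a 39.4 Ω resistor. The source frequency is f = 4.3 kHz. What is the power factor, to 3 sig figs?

ω = 2πf = 27020 rad/s
X_C = 1/(ωC) = 314 Ω
Z = 39.4 − j314 Ω
|Z| = √(39.4² + 314²) = 316 Ω
∠Z = arctan(-314/39.4) = -82.8°
cos φ = cos(-82.8°) = 0.125

0.125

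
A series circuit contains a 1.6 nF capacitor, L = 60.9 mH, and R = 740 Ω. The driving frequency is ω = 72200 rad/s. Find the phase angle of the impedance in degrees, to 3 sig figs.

-80.1°

X_L = ωL = 4400 Ω
X_C = 1/(ωC) = 8660 Ω
Net reactance X = X_L − X_C = -4260 Ω
Z = 740 − j4260 Ω
|Z| = √(740² + 4260²) = 4320 Ω
∠Z = arctan(-4260/740) = -80.1°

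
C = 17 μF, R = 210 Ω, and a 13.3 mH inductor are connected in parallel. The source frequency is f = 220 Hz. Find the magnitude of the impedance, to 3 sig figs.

32.0 Ω

ω = 2πf = 1382 rad/s
X_L = ωL = 18.4 Ω
X_C = 1/(ωC) = 42.6 Ω
Parallel: admittances add. Y = 1/R + 1/(jωL) + jωC
Y = (0.00476 − j0.0309) S
|Y| = 0.0313 S → |Z| = 1/|Y| = 32.0 Ω, ∠Z = −∠Y = 81.2°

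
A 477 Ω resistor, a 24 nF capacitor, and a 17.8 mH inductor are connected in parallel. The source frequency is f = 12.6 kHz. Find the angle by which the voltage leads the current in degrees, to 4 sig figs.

-29.59°

ω = 2πf = 79170 rad/s
X_L = ωL = 1409 Ω
X_C = 1/(ωC) = 526.3 Ω
Parallel: admittances add. Y = 1/R + 1/(jωL) + jωC
Y = (0.002096 + j0.001190) S
|Y| = 0.002411 S → |Z| = 1/|Y| = 414.8 Ω, ∠Z = −∠Y = -29.59°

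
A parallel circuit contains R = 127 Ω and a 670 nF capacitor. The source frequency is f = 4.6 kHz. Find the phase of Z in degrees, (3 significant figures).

-67.9°

ω = 2πf = 28900 rad/s
X_C = 1/(ωC) = 51.6 Ω
Parallel: admittances add. Y = 1/R + jωC
Y = (0.00787 + j0.0194) S
|Y| = 0.0209 S → |Z| = 1/|Y| = 47.8 Ω, ∠Z = −∠Y = -67.9°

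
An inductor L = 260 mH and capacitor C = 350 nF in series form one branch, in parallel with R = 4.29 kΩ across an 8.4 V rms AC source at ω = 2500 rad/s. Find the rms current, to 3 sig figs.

X_L = ωL = 650 Ω
X_C = 1/(ωC) = 1140 Ω
Branch 1: Z₁ = R = 4290 Ω
Branch 2 (series LC): Z₂ = j(X_L − X_C) = −j493 Ω
Parallel: Z = Z₁Z₂/(Z₁+Z₂), |Z| = 490 Ω, ∠Z = -83.4°
I = V/|Z| = 8.4/490 = 17.2 mA

17.2 mA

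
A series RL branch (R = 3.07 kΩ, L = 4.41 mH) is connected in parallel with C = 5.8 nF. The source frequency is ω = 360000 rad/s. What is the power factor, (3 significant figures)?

0.130

X_L = ωL = 1590 Ω
X_C = 1/(ωC) = 479 Ω
Branch 1 (R+jX_L): Z₁ = 3070 + j1590 Ω, |Z₁| = 3460 Ω
Branch 2 (−jX_C): Z₂ = −j479 Ω
Parallel: Z = Z₁Z₂/(Z₁+Z₂), |Z| = 507 Ω, ∠Z = -82.5°
cos φ = cos(-82.5°) = 0.130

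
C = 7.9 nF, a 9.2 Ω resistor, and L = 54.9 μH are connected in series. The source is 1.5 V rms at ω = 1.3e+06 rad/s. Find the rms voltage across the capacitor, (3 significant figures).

5.30 V

X_L = ωL = 71.4 Ω
X_C = 1/(ωC) = 97.4 Ω
Net reactance X = X_L − X_C = -26.0 Ω
Z = 9.20 − j26.0 Ω
|Z| = √(9.20² + 26.0²) = 27.6 Ω
I = V/|Z| = 54.4 mA
V_C = I·|Z_C| = 0.0544 × 97.4 = 5.30 V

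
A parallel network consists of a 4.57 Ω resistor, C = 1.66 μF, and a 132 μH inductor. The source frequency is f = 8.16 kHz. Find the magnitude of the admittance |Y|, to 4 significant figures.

ω = 2πf = 51270 rad/s
X_L = ωL = 6.768 Ω
X_C = 1/(ωC) = 11.75 Ω
Parallel: admittances add. Y = 1/R + 1/(jωL) + jωC
Y = (0.2188 − j0.06265) S
|Y| = 0.2276 S → |Z| = 1/|Y| = 4.393 Ω, ∠Z = −∠Y = 15.98°

227.6 mS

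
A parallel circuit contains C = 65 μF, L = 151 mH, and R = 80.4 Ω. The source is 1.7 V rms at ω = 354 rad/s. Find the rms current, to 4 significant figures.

22.37 mA

X_L = ωL = 53.45 Ω
X_C = 1/(ωC) = 43.46 Ω
Parallel: admittances add. Y = 1/R + 1/(jωL) + jωC
Y = (0.01244 + j0.004302) S
|Y| = 0.01316 S → |Z| = 1/|Y| = 75.98 Ω, ∠Z = −∠Y = -19.08°
I = V/|Z| = 1.7/75.98 = 22.37 mA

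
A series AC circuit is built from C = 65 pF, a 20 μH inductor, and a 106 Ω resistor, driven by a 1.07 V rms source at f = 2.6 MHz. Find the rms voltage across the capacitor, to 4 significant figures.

ω = 2πf = 1.634e+07 rad/s
X_L = ωL = 326.7 Ω
X_C = 1/(ωC) = 941.7 Ω
Net reactance X = X_L − X_C = -615.0 Ω
Z = 106.0 − j615.0 Ω
|Z| = √(106.0² + 615.0²) = 624.1 Ω
I = V/|Z| = 1.715 mA
V_C = I·|Z_C| = 0.001715 × 941.7 = 1.615 V

1.615 V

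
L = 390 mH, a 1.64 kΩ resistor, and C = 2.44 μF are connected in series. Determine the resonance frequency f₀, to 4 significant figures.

163.2 Hz

ω₀ = 1/√(LC) = 1/√(0.39 × 2.44e-06) = 1025 rad/s
f₀ = ω₀/(2π) = 163.2 Hz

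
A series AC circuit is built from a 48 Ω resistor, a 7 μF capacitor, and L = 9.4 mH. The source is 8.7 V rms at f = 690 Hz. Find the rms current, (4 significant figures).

ω = 2πf = 4335 rad/s
X_L = ωL = 40.75 Ω
X_C = 1/(ωC) = 32.95 Ω
Net reactance X = X_L − X_C = 7.801 Ω
Z = 48.00 + j7.801 Ω
|Z| = √(48.00² + 7.801²) = 48.63 Ω
I = V/|Z| = 8.7/48.63 = 178.9 mA

178.9 mA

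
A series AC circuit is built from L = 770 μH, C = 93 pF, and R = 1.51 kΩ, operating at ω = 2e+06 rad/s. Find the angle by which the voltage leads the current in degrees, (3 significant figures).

X_L = ωL = 1540 Ω
X_C = 1/(ωC) = 5380 Ω
Net reactance X = X_L − X_C = -3840 Ω
Z = 1510 − j3840 Ω
|Z| = √(1510² + 3840²) = 4120 Ω
∠Z = arctan(-3840/1510) = -68.5°

-68.5°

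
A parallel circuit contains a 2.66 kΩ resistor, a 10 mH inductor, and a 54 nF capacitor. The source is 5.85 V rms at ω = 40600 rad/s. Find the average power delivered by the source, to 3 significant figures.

12.9 mW

X_L = ωL = 406 Ω
X_C = 1/(ωC) = 456 Ω
Parallel: admittances add. Y = 1/R + 1/(jωL) + jωC
Y = (0.000376 − j0.000271) S
|Y| = 0.000463 S → |Z| = 1/|Y| = 2160 Ω, ∠Z = −∠Y = 35.8°
I = V/|Z| = 2.71 mA
P = VI cos φ = 5.85 × 0.00271 × cos(35.8°) = 12.9 mW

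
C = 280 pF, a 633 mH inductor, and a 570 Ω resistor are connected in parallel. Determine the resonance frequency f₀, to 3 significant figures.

ω₀ = 1/√(LC) = 1/√(0.633 × 2.8e-10) = 75110 rad/s
f₀ = ω₀/(2π) = 12.0 kHz

12.0 kHz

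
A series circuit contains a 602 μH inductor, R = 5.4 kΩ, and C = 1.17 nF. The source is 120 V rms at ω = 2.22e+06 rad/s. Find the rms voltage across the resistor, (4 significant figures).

X_L = ωL = 1336 Ω
X_C = 1/(ωC) = 385.0 Ω
Net reactance X = X_L − X_C = 951.4 Ω
Z = 5400 + j951.4 Ω
|Z| = √(5400² + 951.4²) = 5483 Ω
I = V/|Z| = 21.89 mA
V_R = I·|Z_R| = 0.02189 × 5400 = 118.2 V

118.2 V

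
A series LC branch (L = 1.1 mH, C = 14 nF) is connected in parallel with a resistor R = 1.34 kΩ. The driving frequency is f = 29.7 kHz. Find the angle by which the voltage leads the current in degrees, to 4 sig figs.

ω = 2πf = 186600 rad/s
X_L = ωL = 205.3 Ω
X_C = 1/(ωC) = 382.8 Ω
Branch 1: Z₁ = R = 1340 Ω
Branch 2 (series LC): Z₂ = j(X_L − X_C) = −j177.5 Ω
Parallel: Z = Z₁Z₂/(Z₁+Z₂), |Z| = 176.0 Ω, ∠Z = -82.45°

-82.45°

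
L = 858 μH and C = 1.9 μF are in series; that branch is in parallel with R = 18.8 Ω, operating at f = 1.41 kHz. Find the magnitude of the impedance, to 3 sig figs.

ω = 2πf = 8859 rad/s
X_L = ωL = 7.60 Ω
X_C = 1/(ωC) = 59.4 Ω
Branch 1: Z₁ = R = 18.8 Ω
Branch 2 (series LC): Z₂ = j(X_L − X_C) = −j51.8 Ω
Parallel: Z = Z₁Z₂/(Z₁+Z₂), |Z| = 17.7 Ω, ∠Z = -19.9°

17.7 Ω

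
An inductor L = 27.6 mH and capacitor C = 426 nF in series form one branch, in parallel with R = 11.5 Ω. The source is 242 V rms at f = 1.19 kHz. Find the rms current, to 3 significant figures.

21.2 A

ω = 2πf = 7477 rad/s
X_L = ωL = 206 Ω
X_C = 1/(ωC) = 314 Ω
Branch 1: Z₁ = R = 11.5 Ω
Branch 2 (series LC): Z₂ = j(X_L − X_C) = −j108 Ω
Parallel: Z = Z₁Z₂/(Z₁+Z₂), |Z| = 11.4 Ω, ∠Z = -6.10°
I = V/|Z| = 242/11.4 = 21.2 A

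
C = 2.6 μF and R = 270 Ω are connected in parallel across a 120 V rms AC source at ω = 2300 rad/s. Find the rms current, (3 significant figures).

844 mA

X_C = 1/(ωC) = 167 Ω
Parallel: admittances add. Y = 1/R + jωC
Y = (0.00370 + j0.00598) S
|Y| = 0.00703 S → |Z| = 1/|Y| = 142 Ω, ∠Z = −∠Y = -58.2°
I = V/|Z| = 120/142 = 844 mA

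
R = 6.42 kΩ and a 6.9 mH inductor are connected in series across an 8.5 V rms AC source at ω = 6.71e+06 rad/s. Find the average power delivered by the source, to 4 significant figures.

212.3 μW

X_L = ωL = 46300 Ω
Z = 6420 + j46300 Ω
|Z| = √(6420² + 46300²) = 46740 Ω
∠Z = arctan(46300/6420) = 82.11°
I = V/|Z| = 181.8 μA
P = VI cos φ = 8.5 × 0.0001818 × cos(82.11°) = 212.3 μW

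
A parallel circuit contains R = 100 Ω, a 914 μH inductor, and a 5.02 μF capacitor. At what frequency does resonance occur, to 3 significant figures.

ω₀ = 1/√(LC) = 1/√(0.000914 × 5.02e-06) = 14760 rad/s
f₀ = ω₀/(2π) = 2.35 kHz

2.35 kHz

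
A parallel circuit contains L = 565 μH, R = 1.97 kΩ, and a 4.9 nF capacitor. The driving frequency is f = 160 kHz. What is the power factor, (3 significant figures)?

ω = 2πf = 1.005e+06 rad/s
X_L = ωL = 568 Ω
X_C = 1/(ωC) = 203 Ω
Parallel: admittances add. Y = 1/R + 1/(jωL) + jωC
Y = (0.000508 + j0.00317) S
|Y| = 0.00321 S → |Z| = 1/|Y| = 312 Ω, ∠Z = −∠Y = -80.9°
cos φ = cos(-80.9°) = 0.158

0.158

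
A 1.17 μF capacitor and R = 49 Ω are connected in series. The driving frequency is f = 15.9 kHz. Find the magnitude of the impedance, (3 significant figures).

ω = 2πf = 99900 rad/s
X_C = 1/(ωC) = 8.56 Ω
Z = 49.0 − j8.56 Ω
|Z| = √(49.0² + 8.56²) = 49.7 Ω

49.7 Ω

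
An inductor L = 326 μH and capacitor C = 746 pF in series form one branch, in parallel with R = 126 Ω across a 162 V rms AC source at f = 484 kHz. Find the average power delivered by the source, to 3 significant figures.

ω = 2πf = 3.041e+06 rad/s
X_L = ωL = 991 Ω
X_C = 1/(ωC) = 441 Ω
Branch 1: Z₁ = R = 126 Ω
Branch 2 (series LC): Z₂ = j(X_L − X_C) = j551 Ω
Parallel: Z = Z₁Z₂/(Z₁+Z₂), |Z| = 123 Ω, ∠Z = 12.9°
I = V/|Z| = 1.32 A
P = VI cos φ = 162 × 1.32 × cos(12.9°) = 208 W

208 W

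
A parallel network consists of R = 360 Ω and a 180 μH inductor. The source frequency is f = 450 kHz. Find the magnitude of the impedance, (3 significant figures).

294 Ω

ω = 2πf = 2.827e+06 rad/s
X_L = ωL = 509 Ω
Parallel: admittances add. Y = 1/R + 1/(jωL)
Y = (0.00278 − j0.00196) S
|Y| = 0.00340 S → |Z| = 1/|Y| = 294 Ω, ∠Z = −∠Y = 35.3°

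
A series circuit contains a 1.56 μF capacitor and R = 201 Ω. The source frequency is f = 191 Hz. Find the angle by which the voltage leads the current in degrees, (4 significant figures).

-69.38°

ω = 2πf = 1200 rad/s
X_C = 1/(ωC) = 534.1 Ω
Z = 201.0 − j534.1 Ω
|Z| = √(201.0² + 534.1²) = 570.7 Ω
∠Z = arctan(-534.1/201.0) = -69.38°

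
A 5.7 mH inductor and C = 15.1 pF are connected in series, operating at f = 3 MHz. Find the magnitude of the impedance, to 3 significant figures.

104000 Ω

ω = 2πf = 1.885e+07 rad/s
X_L = ωL = 107000 Ω
X_C = 1/(ωC) = 3510 Ω
Net reactance X = X_L − X_C = 104000 Ω
Z = j104000 Ω
|Z| = √(0² + 104000²) = 104000 Ω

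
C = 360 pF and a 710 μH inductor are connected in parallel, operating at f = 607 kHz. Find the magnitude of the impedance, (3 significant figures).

996 Ω

ω = 2πf = 3.814e+06 rad/s
X_L = ωL = 2710 Ω
X_C = 1/(ωC) = 728 Ω
Parallel: admittances add. Y = 1/(jωL) + jωC
Y = (0 + j0.00100) S
|Y| = 0.00100 S → |Z| = 1/|Y| = 996 Ω, ∠Z = −∠Y = -90.0°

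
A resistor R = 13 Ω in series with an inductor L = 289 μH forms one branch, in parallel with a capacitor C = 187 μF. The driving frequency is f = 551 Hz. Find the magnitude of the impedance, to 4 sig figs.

1.548 Ω

ω = 2πf = 3462 rad/s
X_L = ωL = 1.001 Ω
X_C = 1/(ωC) = 1.545 Ω
Branch 1 (R+jX_L): Z₁ = 13.00 + j1.001 Ω, |Z₁| = 13.04 Ω
Branch 2 (−jX_C): Z₂ = −j1.545 Ω
Parallel: Z = Z₁Z₂/(Z₁+Z₂), |Z| = 1.548 Ω, ∠Z = -83.20°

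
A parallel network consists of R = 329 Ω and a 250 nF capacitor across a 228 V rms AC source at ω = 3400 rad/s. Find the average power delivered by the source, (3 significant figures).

X_C = 1/(ωC) = 1180 Ω
Parallel: admittances add. Y = 1/R + jωC
Y = (0.00304 + j0.000850) S
|Y| = 0.00316 S → |Z| = 1/|Y| = 317 Ω, ∠Z = −∠Y = -15.6°
I = V/|Z| = 720 mA
P = VI cos φ = 228 × 0.720 × cos(-15.6°) = 158 W

158 W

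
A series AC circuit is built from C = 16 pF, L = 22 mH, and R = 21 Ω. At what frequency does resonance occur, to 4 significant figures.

268.3 kHz

ω₀ = 1/√(LC) = 1/√(0.022 × 1.6e-11) = 1.685e+06 rad/s
f₀ = ω₀/(2π) = 268.3 kHz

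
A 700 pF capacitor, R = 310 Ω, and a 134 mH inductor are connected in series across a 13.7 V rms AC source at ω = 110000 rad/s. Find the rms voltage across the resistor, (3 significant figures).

X_L = ωL = 14700 Ω
X_C = 1/(ωC) = 13000 Ω
Net reactance X = X_L − X_C = 1750 Ω
Z = 310 + j1750 Ω
|Z| = √(310² + 1750²) = 1780 Ω
I = V/|Z| = 7.70 mA
V_R = I·|Z_R| = 0.00770 × 310 = 2.39 V

2.39 V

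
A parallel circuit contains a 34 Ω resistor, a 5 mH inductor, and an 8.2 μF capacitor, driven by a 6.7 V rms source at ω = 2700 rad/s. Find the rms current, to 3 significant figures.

X_L = ωL = 13.5 Ω
X_C = 1/(ωC) = 45.2 Ω
Parallel: admittances add. Y = 1/R + 1/(jωL) + jωC
Y = (0.0294 − j0.0519) S
|Y| = 0.0597 S → |Z| = 1/|Y| = 16.8 Ω, ∠Z = −∠Y = 60.5°
I = V/|Z| = 6.7/16.8 = 400 mA

400 mA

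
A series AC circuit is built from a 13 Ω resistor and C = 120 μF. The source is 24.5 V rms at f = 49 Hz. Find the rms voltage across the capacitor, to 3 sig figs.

ω = 2πf = 307.9 rad/s
X_C = 1/(ωC) = 27.1 Ω
Z = 13.0 − j27.1 Ω
|Z| = √(13.0² + 27.1²) = 30.0 Ω
I = V/|Z| = 816 mA
V_C = I·|Z_C| = 0.816 × 27.1 = 22.1 V

22.1 V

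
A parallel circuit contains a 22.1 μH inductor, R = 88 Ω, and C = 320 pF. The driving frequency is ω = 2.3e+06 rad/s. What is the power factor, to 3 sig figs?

X_L = ωL = 50.8 Ω
X_C = 1/(ωC) = 1360 Ω
Parallel: admittances add. Y = 1/R + 1/(jωL) + jωC
Y = (0.0114 − j0.0189) S
|Y| = 0.0221 S → |Z| = 1/|Y| = 45.3 Ω, ∠Z = −∠Y = 59.0°
cos φ = cos(59.0°) = 0.515

0.515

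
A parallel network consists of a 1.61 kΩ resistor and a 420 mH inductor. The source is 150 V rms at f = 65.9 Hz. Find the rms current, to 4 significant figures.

ω = 2πf = 414.1 rad/s
X_L = ωL = 173.9 Ω
Parallel: admittances add. Y = 1/R + 1/(jωL)
Y = (0.0006211 − j0.005750) S
|Y| = 0.005784 S → |Z| = 1/|Y| = 172.9 Ω, ∠Z = −∠Y = 83.84°
I = V/|Z| = 150/172.9 = 867.6 mA

867.6 mA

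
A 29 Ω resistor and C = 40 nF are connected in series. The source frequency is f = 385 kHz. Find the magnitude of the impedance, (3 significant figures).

ω = 2πf = 2.419e+06 rad/s
X_C = 1/(ωC) = 10.3 Ω
Z = 29.0 − j10.3 Ω
|Z| = √(29.0² + 10.3²) = 30.8 Ω

30.8 Ω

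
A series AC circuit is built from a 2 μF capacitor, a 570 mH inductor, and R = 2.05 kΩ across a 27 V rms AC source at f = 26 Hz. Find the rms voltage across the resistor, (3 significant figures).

ω = 2πf = 163.4 rad/s
X_L = ωL = 93.1 Ω
X_C = 1/(ωC) = 3060 Ω
Net reactance X = X_L − X_C = -2970 Ω
Z = 2050 − j2970 Ω
|Z| = √(2050² + 2970²) = 3610 Ω
I = V/|Z| = 7.49 mA
V_R = I·|Z_R| = 0.00749 × 2050 = 15.3 V

15.3 V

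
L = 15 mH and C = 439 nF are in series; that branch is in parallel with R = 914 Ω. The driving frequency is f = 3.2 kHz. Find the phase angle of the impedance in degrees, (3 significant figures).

ω = 2πf = 20110 rad/s
X_L = ωL = 302 Ω
X_C = 1/(ωC) = 113 Ω
Branch 1: Z₁ = R = 914 Ω
Branch 2 (series LC): Z₂ = j(X_L − X_C) = j188 Ω
Parallel: Z = Z₁Z₂/(Z₁+Z₂), |Z| = 184 Ω, ∠Z = 78.4°

78.4°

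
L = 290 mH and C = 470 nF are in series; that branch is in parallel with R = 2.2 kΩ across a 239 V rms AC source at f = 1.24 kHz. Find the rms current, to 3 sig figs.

ω = 2πf = 7791 rad/s
X_L = ωL = 2260 Ω
X_C = 1/(ωC) = 273 Ω
Branch 1: Z₁ = R = 2200 Ω
Branch 2 (series LC): Z₂ = j(X_L − X_C) = j1990 Ω
Parallel: Z = Z₁Z₂/(Z₁+Z₂), |Z| = 1470 Ω, ∠Z = 47.9°
I = V/|Z| = 239/1470 = 162 mA

162 mA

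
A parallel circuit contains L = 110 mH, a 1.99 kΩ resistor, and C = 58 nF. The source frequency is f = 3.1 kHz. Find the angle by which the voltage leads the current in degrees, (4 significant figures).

ω = 2πf = 19480 rad/s
X_L = ωL = 2143 Ω
X_C = 1/(ωC) = 885.2 Ω
Parallel: admittances add. Y = 1/R + 1/(jωL) + jωC
Y = (0.0005025 + j0.0006630) S
|Y| = 0.0008319 S → |Z| = 1/|Y| = 1202 Ω, ∠Z = −∠Y = -52.84°

-52.84°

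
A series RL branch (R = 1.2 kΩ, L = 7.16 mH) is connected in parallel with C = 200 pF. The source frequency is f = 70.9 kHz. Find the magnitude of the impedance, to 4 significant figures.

ω = 2πf = 445500 rad/s
X_L = ωL = 3190 Ω
X_C = 1/(ωC) = 11220 Ω
Branch 1 (R+jX_L): Z₁ = 1200 + j3190 Ω, |Z₁| = 3408 Ω
Branch 2 (−jX_C): Z₂ = −j11220 Ω
Parallel: Z = Z₁Z₂/(Z₁+Z₂), |Z| = 4709 Ω, ∠Z = 60.89°

4709 Ω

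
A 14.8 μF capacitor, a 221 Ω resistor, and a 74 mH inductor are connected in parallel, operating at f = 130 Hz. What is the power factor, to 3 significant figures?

ω = 2πf = 816.8 rad/s
X_L = ωL = 60.4 Ω
X_C = 1/(ωC) = 82.7 Ω
Parallel: admittances add. Y = 1/R + 1/(jωL) + jωC
Y = (0.00452 − j0.00446) S
|Y| = 0.00635 S → |Z| = 1/|Y| = 157 Ω, ∠Z = −∠Y = 44.6°
cos φ = cos(44.6°) = 0.713

0.713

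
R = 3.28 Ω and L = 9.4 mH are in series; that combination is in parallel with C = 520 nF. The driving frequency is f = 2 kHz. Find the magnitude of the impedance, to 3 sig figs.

ω = 2πf = 12570 rad/s
X_L = ωL = 118 Ω
X_C = 1/(ωC) = 153 Ω
Branch 1 (R+jX_L): Z₁ = 3.28 + j118 Ω, |Z₁| = 118 Ω
Branch 2 (−jX_C): Z₂ = −j153 Ω
Parallel: Z = Z₁Z₂/(Z₁+Z₂), |Z| = 516 Ω, ∠Z = 83.0°

516 Ω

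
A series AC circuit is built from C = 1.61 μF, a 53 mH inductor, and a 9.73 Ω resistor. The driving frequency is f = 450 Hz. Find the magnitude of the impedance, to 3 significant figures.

70.5 Ω

ω = 2πf = 2827 rad/s
X_L = ωL = 150 Ω
X_C = 1/(ωC) = 220 Ω
Net reactance X = X_L − X_C = -69.8 Ω
Z = 9.73 − j69.8 Ω
|Z| = √(9.73² + 69.8²) = 70.5 Ω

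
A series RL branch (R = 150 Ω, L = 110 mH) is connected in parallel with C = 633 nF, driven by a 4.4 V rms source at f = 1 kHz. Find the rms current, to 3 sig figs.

ω = 2πf = 6283 rad/s
X_L = ωL = 691 Ω
X_C = 1/(ωC) = 251 Ω
Branch 1 (R+jX_L): Z₁ = 150 + j691 Ω, |Z₁| = 707 Ω
Branch 2 (−jX_C): Z₂ = −j251 Ω
Parallel: Z = Z₁Z₂/(Z₁+Z₂), |Z| = 383 Ω, ∠Z = -83.4°
I = V/|Z| = 4.4/383 = 11.5 mA

11.5 mA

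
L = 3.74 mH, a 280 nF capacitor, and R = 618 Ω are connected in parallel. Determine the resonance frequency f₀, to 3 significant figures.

ω₀ = 1/√(LC) = 1/√(0.00374 × 2.8e-07) = 30900 rad/s
f₀ = ω₀/(2π) = 4.92 kHz

4.92 kHz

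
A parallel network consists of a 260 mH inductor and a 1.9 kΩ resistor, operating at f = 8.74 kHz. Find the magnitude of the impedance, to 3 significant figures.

ω = 2πf = 54920 rad/s
X_L = ωL = 14300 Ω
Parallel: admittances add. Y = 1/R + 1/(jωL)
Y = (0.000526 − j7e-05) S
|Y| = 0.000531 S → |Z| = 1/|Y| = 1880 Ω, ∠Z = −∠Y = 7.58°

1880 Ω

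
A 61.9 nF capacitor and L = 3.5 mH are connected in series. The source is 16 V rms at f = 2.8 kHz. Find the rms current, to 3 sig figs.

ω = 2πf = 17590 rad/s
X_L = ωL = 61.6 Ω
X_C = 1/(ωC) = 918 Ω
Net reactance X = X_L − X_C = -857 Ω
Z = − j857 Ω
|Z| = √(0² + 857²) = 857 Ω
I = V/|Z| = 16/857 = 18.7 mA

18.7 mA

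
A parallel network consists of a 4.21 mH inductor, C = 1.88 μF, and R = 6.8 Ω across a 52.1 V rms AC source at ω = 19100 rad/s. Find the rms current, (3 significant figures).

X_L = ωL = 80.4 Ω
X_C = 1/(ωC) = 27.8 Ω
Parallel: admittances add. Y = 1/R + 1/(jωL) + jωC
Y = (0.147 + j0.0235) S
|Y| = 0.149 S → |Z| = 1/|Y| = 6.72 Ω, ∠Z = −∠Y = -9.07°
I = V/|Z| = 52.1/6.72 = 7.76 A

7.76 A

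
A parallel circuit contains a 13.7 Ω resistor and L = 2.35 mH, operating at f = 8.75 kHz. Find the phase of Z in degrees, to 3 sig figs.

6.05°

ω = 2πf = 54980 rad/s
X_L = ωL = 129 Ω
Parallel: admittances add. Y = 1/R + 1/(jωL)
Y = (0.0730 − j0.00774) S
|Y| = 0.0734 S → |Z| = 1/|Y| = 13.6 Ω, ∠Z = −∠Y = 6.05°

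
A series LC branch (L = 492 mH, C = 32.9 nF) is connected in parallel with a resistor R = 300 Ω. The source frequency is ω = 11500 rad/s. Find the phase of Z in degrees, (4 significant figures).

5.682°

X_L = ωL = 5658 Ω
X_C = 1/(ωC) = 2643 Ω
Branch 1: Z₁ = R = 300.0 Ω
Branch 2 (series LC): Z₂ = j(X_L − X_C) = j3015 Ω
Parallel: Z = Z₁Z₂/(Z₁+Z₂), |Z| = 298.5 Ω, ∠Z = 5.682°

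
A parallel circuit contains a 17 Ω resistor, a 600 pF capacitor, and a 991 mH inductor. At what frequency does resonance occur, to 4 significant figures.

ω₀ = 1/√(LC) = 1/√(0.991 × 6e-10) = 41010 rad/s
f₀ = ω₀/(2π) = 6.527 kHz

6.527 kHz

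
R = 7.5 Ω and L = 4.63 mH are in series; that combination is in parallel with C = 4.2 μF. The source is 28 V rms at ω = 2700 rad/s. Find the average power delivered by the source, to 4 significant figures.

27.67 W

X_L = ωL = 12.50 Ω
X_C = 1/(ωC) = 88.18 Ω
Branch 1 (R+jX_L): Z₁ = 7.500 + j12.50 Ω, |Z₁| = 14.58 Ω
Branch 2 (−jX_C): Z₂ = −j88.18 Ω
Parallel: Z = Z₁Z₂/(Z₁+Z₂), |Z| = 16.90 Ω, ∠Z = 53.38°
I = V/|Z| = 1.656 A
P = VI cos φ = 28 × 1.656 × cos(53.38°) = 27.67 W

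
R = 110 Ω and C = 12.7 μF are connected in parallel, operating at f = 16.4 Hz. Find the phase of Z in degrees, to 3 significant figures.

ω = 2πf = 103.0 rad/s
X_C = 1/(ωC) = 764 Ω
Parallel: admittances add. Y = 1/R + jωC
Y = (0.00909 + j0.00131) S
|Y| = 0.00918 S → |Z| = 1/|Y| = 109 Ω, ∠Z = −∠Y = -8.19°

-8.19°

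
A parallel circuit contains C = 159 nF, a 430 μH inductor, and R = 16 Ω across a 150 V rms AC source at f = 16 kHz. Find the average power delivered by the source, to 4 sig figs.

ω = 2πf = 100500 rad/s
X_L = ωL = 43.23 Ω
X_C = 1/(ωC) = 62.56 Ω
Parallel: admittances add. Y = 1/R + 1/(jωL) + jωC
Y = (0.06250 − j0.007149) S
|Y| = 0.06291 S → |Z| = 1/|Y| = 15.90 Ω, ∠Z = −∠Y = 6.525°
I = V/|Z| = 9.436 A
P = VI cos φ = 150 × 9.436 × cos(6.525°) = 1.406 kW

1.406 kW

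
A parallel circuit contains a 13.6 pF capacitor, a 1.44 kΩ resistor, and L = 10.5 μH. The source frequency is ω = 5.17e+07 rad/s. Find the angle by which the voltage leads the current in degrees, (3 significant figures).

X_L = ωL = 543 Ω
X_C = 1/(ωC) = 1420 Ω
Parallel: admittances add. Y = 1/R + 1/(jωL) + jωC
Y = (0.000694 − j0.00114) S
|Y| = 0.00133 S → |Z| = 1/|Y| = 750 Ω, ∠Z = −∠Y = 58.6°

58.6°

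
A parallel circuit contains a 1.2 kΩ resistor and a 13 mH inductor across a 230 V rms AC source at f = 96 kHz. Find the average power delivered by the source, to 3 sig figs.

ω = 2πf = 603200 rad/s
X_L = ωL = 7840 Ω
Parallel: admittances add. Y = 1/R + 1/(jωL)
Y = (0.000833 − j0.000128) S
|Y| = 0.000843 S → |Z| = 1/|Y| = 1190 Ω, ∠Z = −∠Y = 8.70°
I = V/|Z| = 194 mA
P = VI cos φ = 230 × 0.194 × cos(8.70°) = 44.1 W

44.1 W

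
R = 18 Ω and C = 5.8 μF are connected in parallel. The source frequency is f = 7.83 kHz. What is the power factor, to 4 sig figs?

0.1911

ω = 2πf = 49200 rad/s
X_C = 1/(ωC) = 3.505 Ω
Parallel: admittances add. Y = 1/R + jωC
Y = (0.05556 + j0.2853) S
|Y| = 0.2907 S → |Z| = 1/|Y| = 3.440 Ω, ∠Z = −∠Y = -78.98°
cos φ = cos(-78.98°) = 0.1911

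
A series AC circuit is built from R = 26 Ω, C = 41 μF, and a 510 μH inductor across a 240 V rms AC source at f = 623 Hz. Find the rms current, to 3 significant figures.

9.11 A

ω = 2πf = 3914 rad/s
X_L = ωL = 2.00 Ω
X_C = 1/(ωC) = 6.23 Ω
Net reactance X = X_L − X_C = -4.23 Ω
Z = 26.0 − j4.23 Ω
|Z| = √(26.0² + 4.23²) = 26.3 Ω
I = V/|Z| = 240/26.3 = 9.11 A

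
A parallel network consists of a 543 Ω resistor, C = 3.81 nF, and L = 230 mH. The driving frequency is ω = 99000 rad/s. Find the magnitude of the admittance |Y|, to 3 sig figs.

1.87 mS

X_L = ωL = 22800 Ω
X_C = 1/(ωC) = 2650 Ω
Parallel: admittances add. Y = 1/R + 1/(jωL) + jωC
Y = (0.00184 + j0.000333) S
|Y| = 0.00187 S → |Z| = 1/|Y| = 534 Ω, ∠Z = −∠Y = -10.3°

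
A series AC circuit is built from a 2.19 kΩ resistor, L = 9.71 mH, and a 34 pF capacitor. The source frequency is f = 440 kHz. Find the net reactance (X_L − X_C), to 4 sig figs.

16210 Ω

ω = 2πf = 2.765e+06 rad/s
X_L = ωL = 26840 Ω
X_C = 1/(ωC) = 10640 Ω
X = 26840 − 10640 = 16210 Ω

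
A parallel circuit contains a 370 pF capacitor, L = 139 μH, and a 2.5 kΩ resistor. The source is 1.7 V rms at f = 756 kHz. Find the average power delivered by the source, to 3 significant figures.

1.16 mW

ω = 2πf = 4.75e+06 rad/s
X_L = ωL = 660 Ω
X_C = 1/(ωC) = 569 Ω
Parallel: admittances add. Y = 1/R + 1/(jωL) + jωC
Y = (0.000400 + j0.000243) S
|Y| = 0.000468 S → |Z| = 1/|Y| = 2140 Ω, ∠Z = −∠Y = -31.3°
I = V/|Z| = 796 μA
P = VI cos φ = 1.7 × 0.000796 × cos(-31.3°) = 1.16 mW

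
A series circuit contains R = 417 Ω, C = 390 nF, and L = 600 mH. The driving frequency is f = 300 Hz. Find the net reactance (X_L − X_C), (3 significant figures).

ω = 2πf = 1885 rad/s
X_L = ωL = 1130 Ω
X_C = 1/(ωC) = 1360 Ω
X = 1130 − 1360 = -229 Ω

-229 Ω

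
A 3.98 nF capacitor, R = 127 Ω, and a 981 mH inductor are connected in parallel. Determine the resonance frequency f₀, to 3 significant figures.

ω₀ = 1/√(LC) = 1/√(0.981 × 3.98e-09) = 16000 rad/s
f₀ = ω₀/(2π) = 2.55 kHz

2.55 kHz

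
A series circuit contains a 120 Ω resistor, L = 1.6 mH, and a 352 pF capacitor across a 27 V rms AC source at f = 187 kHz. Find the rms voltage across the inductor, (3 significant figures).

92.1 V

ω = 2πf = 1.175e+06 rad/s
X_L = ωL = 1880 Ω
X_C = 1/(ωC) = 2420 Ω
Net reactance X = X_L − X_C = -538 Ω
Z = 120 − j538 Ω
|Z| = √(120² + 538²) = 551 Ω
I = V/|Z| = 49.0 mA
V_L = I·|Z_L| = 0.0490 × 1880 = 92.1 V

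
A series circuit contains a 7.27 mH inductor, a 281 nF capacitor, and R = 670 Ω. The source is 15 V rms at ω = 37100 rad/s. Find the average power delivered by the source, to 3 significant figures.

X_L = ωL = 270 Ω
X_C = 1/(ωC) = 95.9 Ω
Net reactance X = X_L − X_C = 174 Ω
Z = 670 + j174 Ω
|Z| = √(670² + 174²) = 692 Ω
∠Z = arctan(174/670) = 14.5°
I = V/|Z| = 21.7 mA
P = VI cos φ = 15 × 0.0217 × cos(14.5°) = 315 mW

315 mW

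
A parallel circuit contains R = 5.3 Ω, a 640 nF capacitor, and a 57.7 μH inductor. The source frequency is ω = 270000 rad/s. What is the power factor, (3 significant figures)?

0.867

X_L = ωL = 15.6 Ω
X_C = 1/(ωC) = 5.79 Ω
Parallel: admittances add. Y = 1/R + 1/(jωL) + jωC
Y = (0.189 + j0.109) S
|Y| = 0.218 S → |Z| = 1/|Y| = 4.59 Ω, ∠Z = −∠Y = -29.9°
cos φ = cos(-29.9°) = 0.867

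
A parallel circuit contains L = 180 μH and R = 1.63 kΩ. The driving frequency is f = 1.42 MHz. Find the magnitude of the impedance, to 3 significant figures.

ω = 2πf = 8.922e+06 rad/s
X_L = ωL = 1610 Ω
Parallel: admittances add. Y = 1/R + 1/(jωL)
Y = (0.000613 − j0.000623) S
|Y| = 0.000874 S → |Z| = 1/|Y| = 1140 Ω, ∠Z = −∠Y = 45.4°

1140 Ω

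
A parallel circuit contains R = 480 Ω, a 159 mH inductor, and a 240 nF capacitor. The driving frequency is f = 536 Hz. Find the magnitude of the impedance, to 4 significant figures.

ω = 2πf = 3368 rad/s
X_L = ωL = 535.5 Ω
X_C = 1/(ωC) = 1237 Ω
Parallel: admittances add. Y = 1/R + 1/(jωL) + jωC
Y = (0.002083 − j0.001059) S
|Y| = 0.002337 S → |Z| = 1/|Y| = 427.9 Ω, ∠Z = −∠Y = 26.95°

427.9 Ω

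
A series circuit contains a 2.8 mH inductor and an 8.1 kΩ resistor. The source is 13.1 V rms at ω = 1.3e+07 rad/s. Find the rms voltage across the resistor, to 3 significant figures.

X_L = ωL = 36400 Ω
Z = 8100 + j36400 Ω
|Z| = √(8100² + 36400²) = 37300 Ω
I = V/|Z| = 351 μA
V_R = I·|Z_R| = 0.000351 × 8100 = 2.85 V

2.85 V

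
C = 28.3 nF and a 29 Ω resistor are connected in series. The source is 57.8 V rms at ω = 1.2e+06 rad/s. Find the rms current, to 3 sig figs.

1.40 A

X_C = 1/(ωC) = 29.4 Ω
Z = 29.0 − j29.4 Ω
|Z| = √(29.0² + 29.4²) = 41.3 Ω
I = V/|Z| = 57.8/41.3 = 1.40 A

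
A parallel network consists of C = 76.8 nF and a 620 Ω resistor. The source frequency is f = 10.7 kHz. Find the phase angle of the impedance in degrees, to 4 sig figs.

ω = 2πf = 67230 rad/s
X_C = 1/(ωC) = 193.7 Ω
Parallel: admittances add. Y = 1/R + jωC
Y = (0.001613 + j0.005163) S
|Y| = 0.005409 S → |Z| = 1/|Y| = 184.9 Ω, ∠Z = −∠Y = -72.65°

-72.65°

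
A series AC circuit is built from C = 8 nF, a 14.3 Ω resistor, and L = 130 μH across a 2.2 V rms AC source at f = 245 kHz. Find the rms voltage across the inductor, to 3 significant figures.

3.68 V

ω = 2πf = 1.539e+06 rad/s
X_L = ωL = 200 Ω
X_C = 1/(ωC) = 81.2 Ω
Net reactance X = X_L − X_C = 119 Ω
Z = 14.3 + j119 Ω
|Z| = √(14.3² + 119²) = 120 Ω
I = V/|Z| = 18.4 mA
V_L = I·|Z_L| = 0.0184 × 200 = 3.68 V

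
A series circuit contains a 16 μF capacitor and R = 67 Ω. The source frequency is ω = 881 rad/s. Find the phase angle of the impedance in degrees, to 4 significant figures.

-46.64°

X_C = 1/(ωC) = 70.94 Ω
Z = 67.00 − j70.94 Ω
|Z| = √(67.00² + 70.94²) = 97.58 Ω
∠Z = arctan(-70.94/67.00) = -46.64°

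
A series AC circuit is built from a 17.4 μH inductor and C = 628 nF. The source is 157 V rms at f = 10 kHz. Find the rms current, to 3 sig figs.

ω = 2πf = 62830 rad/s
X_L = ωL = 1.09 Ω
X_C = 1/(ωC) = 25.3 Ω
Net reactance X = X_L − X_C = -24.2 Ω
Z = − j24.2 Ω
|Z| = √(0² + 24.2²) = 24.2 Ω
I = V/|Z| = 157/24.2 = 6.47 A

6.47 A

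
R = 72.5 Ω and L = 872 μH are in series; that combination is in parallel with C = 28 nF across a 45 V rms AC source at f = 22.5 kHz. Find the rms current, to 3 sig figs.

ω = 2πf = 141400 rad/s
X_L = ωL = 123 Ω
X_C = 1/(ωC) = 253 Ω
Branch 1 (R+jX_L): Z₁ = 72.5 + j123 Ω, |Z₁| = 143 Ω
Branch 2 (−jX_C): Z₂ = −j253 Ω
Parallel: Z = Z₁Z₂/(Z₁+Z₂), |Z| = 244 Ω, ∠Z = 30.3°
I = V/|Z| = 45/244 = 185 mA

185 mA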